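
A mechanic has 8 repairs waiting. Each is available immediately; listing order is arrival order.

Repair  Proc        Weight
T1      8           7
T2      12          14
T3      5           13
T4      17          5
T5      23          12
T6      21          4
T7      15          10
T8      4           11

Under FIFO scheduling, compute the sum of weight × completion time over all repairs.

4160

FIFO (arrival order): T1 T2 T3 T4 T5 T6 T7 T8.
T1: finishes 8, weight 7, w·C = 56
T2: finishes 20, weight 14, w·C = 280
T3: finishes 25, weight 13, w·C = 325
T4: finishes 42, weight 5, w·C = 210
T5: finishes 65, weight 12, w·C = 780
T6: finishes 86, weight 4, w·C = 344
T7: finishes 101, weight 10, w·C = 1010
T8: finishes 105, weight 11, w·C = 1155
Sum = 56+280+325+210+780+344+1010+1155 = 4160.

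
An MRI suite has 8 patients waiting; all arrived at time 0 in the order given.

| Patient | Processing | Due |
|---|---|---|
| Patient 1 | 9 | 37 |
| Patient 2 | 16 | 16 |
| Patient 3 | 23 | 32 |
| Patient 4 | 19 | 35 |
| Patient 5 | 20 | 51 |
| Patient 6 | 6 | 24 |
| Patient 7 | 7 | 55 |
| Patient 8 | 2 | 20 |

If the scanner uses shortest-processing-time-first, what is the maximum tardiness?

70

SPT (increasing processing time): Patient 8 Patient 6 Patient 7 Patient 1 Patient 2 Patient 4 Patient 5 Patient 3.
Patient 8: 0→2, due 20, tardiness 0
Patient 6: 2→8, due 24, tardiness 0
Patient 7: 8→15, due 55, tardiness 0
Patient 1: 15→24, due 37, tardiness 0
Patient 2: 24→40, due 16, tardiness 24
Patient 4: 40→59, due 35, tardiness 24
Patient 5: 59→79, due 51, tardiness 28
Patient 3: 79→102, due 32, tardiness 70
Maximum = 70.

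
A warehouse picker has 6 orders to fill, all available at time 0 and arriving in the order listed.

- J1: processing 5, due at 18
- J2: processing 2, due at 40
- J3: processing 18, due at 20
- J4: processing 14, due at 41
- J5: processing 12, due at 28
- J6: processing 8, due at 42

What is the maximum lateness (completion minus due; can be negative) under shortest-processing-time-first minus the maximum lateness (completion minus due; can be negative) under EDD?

SPT (increasing processing time): J2 J1 J6 J5 J4 J3.
J2: 0→2, due 40, lateness -38
J1: 2→7, due 18, lateness -11
J6: 7→15, due 42, lateness -27
J5: 15→27, due 28, lateness -1
J4: 27→41, due 41, lateness 0
J3: 41→59, due 20, lateness 39
Maximum = 39.
EDD (increasing due date): J1 J3 J5 J2 J4 J6.
J1: 0→5, due 18, lateness -13
J3: 5→23, due 20, lateness 3
J5: 23→35, due 28, lateness 7
J2: 35→37, due 40, lateness -3
J4: 37→51, due 41, lateness 10
J6: 51→59, due 42, lateness 17
Maximum = 17.
Difference = 39 − 17 = 22.

22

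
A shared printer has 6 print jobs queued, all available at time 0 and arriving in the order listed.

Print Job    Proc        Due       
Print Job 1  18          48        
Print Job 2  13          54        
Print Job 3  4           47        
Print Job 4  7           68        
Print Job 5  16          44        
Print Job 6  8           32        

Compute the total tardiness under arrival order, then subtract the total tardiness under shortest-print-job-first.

26

FIFO (arrival order): Print Job 1 Print Job 2 Print Job 3 Print Job 4 Print Job 5 Print Job 6.
Print Job 1: 0→18, due 48, tardiness 0
Print Job 2: 18→31, due 54, tardiness 0
Print Job 3: 31→35, due 47, tardiness 0
Print Job 4: 35→42, due 68, tardiness 0
Print Job 5: 42→58, due 44, tardiness 14
Print Job 6: 58→66, due 32, tardiness 34
Sum = 0+0+0+0+14+34 = 48.
SPT (increasing processing time): Print Job 3 Print Job 4 Print Job 6 Print Job 2 Print Job 5 Print Job 1.
Print Job 3: 0→4, due 47, tardiness 0
Print Job 4: 4→11, due 68, tardiness 0
Print Job 6: 11→19, due 32, tardiness 0
Print Job 2: 19→32, due 54, tardiness 0
Print Job 5: 32→48, due 44, tardiness 4
Print Job 1: 48→66, due 48, tardiness 18
Sum = 0+0+0+0+4+18 = 22.
Difference = 48 − 22 = 26.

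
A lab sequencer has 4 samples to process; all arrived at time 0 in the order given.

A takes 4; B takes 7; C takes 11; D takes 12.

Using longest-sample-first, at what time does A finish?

LPT (decreasing processing time): D C B A.
D: 0→12
C: 12→23
B: 23→30
A: 30→34

34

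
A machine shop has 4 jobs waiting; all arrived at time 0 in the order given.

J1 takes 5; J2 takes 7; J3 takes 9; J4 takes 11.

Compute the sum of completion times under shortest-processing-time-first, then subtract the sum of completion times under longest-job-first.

SPT (increasing processing time): J1 J2 J3 J4.
J1: 0→5
J2: 5→12
J3: 12→21
J4: 21→32
Sum = 5+12+21+32 = 70.
LPT (decreasing processing time): J4 J3 J2 J1.
J4: 0→11
J3: 11→20
J2: 20→27
J1: 27→32
Sum = 11+20+27+32 = 90.
Difference = 70 − 90 = -20.

-20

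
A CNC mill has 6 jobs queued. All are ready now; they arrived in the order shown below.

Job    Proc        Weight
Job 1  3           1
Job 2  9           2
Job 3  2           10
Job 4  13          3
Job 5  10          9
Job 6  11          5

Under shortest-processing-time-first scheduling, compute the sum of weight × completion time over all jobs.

588

SPT (increasing processing time): Job 3 Job 1 Job 2 Job 5 Job 6 Job 4.
Job 3: finishes 2, weight 10, w·C = 20
Job 1: finishes 5, weight 1, w·C = 5
Job 2: finishes 14, weight 2, w·C = 28
Job 5: finishes 24, weight 9, w·C = 216
Job 6: finishes 35, weight 5, w·C = 175
Job 4: finishes 48, weight 3, w·C = 144
Sum = 20+5+28+216+175+144 = 588.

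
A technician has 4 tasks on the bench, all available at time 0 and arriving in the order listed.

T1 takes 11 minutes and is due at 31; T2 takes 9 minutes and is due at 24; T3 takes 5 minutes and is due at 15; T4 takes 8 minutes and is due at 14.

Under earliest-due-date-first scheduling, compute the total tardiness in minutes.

EDD (increasing due date): T4 T3 T2 T1.
T4: 0→8, due 14, tardiness 0
T3: 8→13, due 15, tardiness 0
T2: 13→22, due 24, tardiness 0
T1: 22→33, due 31, tardiness 2
Sum = 0+0+0+2 = 2.

2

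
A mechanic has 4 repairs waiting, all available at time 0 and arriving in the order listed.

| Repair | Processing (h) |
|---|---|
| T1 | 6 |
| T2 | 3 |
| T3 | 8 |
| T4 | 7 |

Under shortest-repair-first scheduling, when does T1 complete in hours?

9

SPT (increasing processing time): T2 T1 T4 T3.
T2: 0→3
T1: 3→9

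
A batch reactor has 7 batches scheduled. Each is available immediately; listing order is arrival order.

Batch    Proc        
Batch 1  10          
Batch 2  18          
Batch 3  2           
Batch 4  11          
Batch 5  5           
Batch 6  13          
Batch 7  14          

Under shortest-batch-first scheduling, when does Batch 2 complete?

73

SPT (increasing processing time): Batch 3 Batch 5 Batch 1 Batch 4 Batch 6 Batch 7 Batch 2.
Batch 3: 0→2
Batch 5: 2→7
Batch 1: 7→17
Batch 4: 17→28
Batch 6: 28→41
Batch 7: 41→55
Batch 2: 55→73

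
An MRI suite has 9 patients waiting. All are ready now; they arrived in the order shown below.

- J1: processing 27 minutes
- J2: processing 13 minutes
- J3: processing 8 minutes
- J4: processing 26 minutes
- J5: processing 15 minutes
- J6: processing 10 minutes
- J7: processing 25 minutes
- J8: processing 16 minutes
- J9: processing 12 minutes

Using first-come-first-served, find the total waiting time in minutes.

FIFO (arrival order): J1 J2 J3 J4 J5 J6 J7 J8 J9.
J1: waits 0, runs 0→27
J2: waits 27, runs 27→40
J3: waits 40, runs 40→48
J4: waits 48, runs 48→74
J5: waits 74, runs 74→89
J6: waits 89, runs 89→99
J7: waits 99, runs 99→124
J8: waits 124, runs 124→140
J9: waits 140, runs 140→152
Sum = 0+27+40+48+74+89+99+124+140 = 641.

641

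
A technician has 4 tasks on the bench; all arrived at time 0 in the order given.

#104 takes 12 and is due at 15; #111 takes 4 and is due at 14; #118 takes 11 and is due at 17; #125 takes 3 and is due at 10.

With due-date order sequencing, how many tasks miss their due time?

EDD (increasing due date): #125 #111 #104 #118.
#125: 0→3, due 10, tardiness 0
#111: 3→7, due 14, tardiness 0
#104: 7→19, due 15, tardiness 4
#118: 19→30, due 17, tardiness 13
Late tasks: 2.

2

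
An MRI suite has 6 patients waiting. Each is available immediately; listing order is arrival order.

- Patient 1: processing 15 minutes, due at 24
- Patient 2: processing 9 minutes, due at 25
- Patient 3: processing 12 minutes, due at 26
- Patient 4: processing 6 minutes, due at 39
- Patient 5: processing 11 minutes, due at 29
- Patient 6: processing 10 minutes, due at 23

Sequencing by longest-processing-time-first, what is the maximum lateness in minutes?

LPT (decreasing processing time): Patient 1 Patient 3 Patient 5 Patient 6 Patient 2 Patient 4.
Patient 1: 0→15, due 24, lateness -9
Patient 3: 15→27, due 26, lateness 1
Patient 5: 27→38, due 29, lateness 9
Patient 6: 38→48, due 23, lateness 25
Patient 2: 48→57, due 25, lateness 32
Patient 4: 57→63, due 39, lateness 24
Maximum = 32.

32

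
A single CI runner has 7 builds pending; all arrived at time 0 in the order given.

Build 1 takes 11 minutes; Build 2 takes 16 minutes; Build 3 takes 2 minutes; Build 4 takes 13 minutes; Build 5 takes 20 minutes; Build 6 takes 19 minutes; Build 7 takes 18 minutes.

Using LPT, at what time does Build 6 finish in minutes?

LPT (decreasing processing time): Build 5 Build 6 Build 7 Build 2 Build 4 Build 1 Build 3.
Build 5: 0→20
Build 6: 20→39

39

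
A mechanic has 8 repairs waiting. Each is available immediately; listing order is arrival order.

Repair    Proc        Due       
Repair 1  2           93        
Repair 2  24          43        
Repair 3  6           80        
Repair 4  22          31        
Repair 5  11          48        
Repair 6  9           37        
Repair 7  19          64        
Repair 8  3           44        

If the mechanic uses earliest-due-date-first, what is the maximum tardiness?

EDD (increasing due date): Repair 4 Repair 6 Repair 2 Repair 8 Repair 5 Repair 7 Repair 3 Repair 1.
Repair 4: 0→22, due 31, tardiness 0
Repair 6: 22→31, due 37, tardiness 0
Repair 2: 31→55, due 43, tardiness 12
Repair 8: 55→58, due 44, tardiness 14
Repair 5: 58→69, due 48, tardiness 21
Repair 7: 69→88, due 64, tardiness 24
Repair 3: 88→94, due 80, tardiness 14
Repair 1: 94→96, due 93, tardiness 3
Maximum = 24.

24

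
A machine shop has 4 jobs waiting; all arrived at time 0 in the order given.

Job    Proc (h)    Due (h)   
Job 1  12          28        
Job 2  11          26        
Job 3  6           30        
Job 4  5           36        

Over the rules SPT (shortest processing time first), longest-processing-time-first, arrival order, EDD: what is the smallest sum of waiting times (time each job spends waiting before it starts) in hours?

SPT (increasing processing time): Job 4 Job 3 Job 2 Job 1.
Job 4: waits 0, runs 0→5
Job 3: waits 5, runs 5→11
Job 2: waits 11, runs 11→22
Job 1: waits 22, runs 22→34
Sum = 0+5+11+22 = 38.
LPT (decreasing processing time): Job 1 Job 2 Job 3 Job 4.
Job 1: waits 0, runs 0→12
Job 2: waits 12, runs 12→23
Job 3: waits 23, runs 23→29
Job 4: waits 29, runs 29→34
Sum = 0+12+23+29 = 64.
FIFO (arrival order): Job 1 Job 2 Job 3 Job 4.
Job 1: waits 0, runs 0→12
Job 2: waits 12, runs 12→23
Job 3: waits 23, runs 23→29
Job 4: waits 29, runs 29→34
Sum = 0+12+23+29 = 64.
EDD (increasing due date): Job 2 Job 1 Job 3 Job 4.
Job 2: waits 0, runs 0→11
Job 1: waits 11, runs 11→23
Job 3: waits 23, runs 23→29
Job 4: waits 29, runs 29→34
Sum = 0+11+23+29 = 63.
SPT 38, LPT 64, FIFO 64, EDD 63 → minimum 38.

38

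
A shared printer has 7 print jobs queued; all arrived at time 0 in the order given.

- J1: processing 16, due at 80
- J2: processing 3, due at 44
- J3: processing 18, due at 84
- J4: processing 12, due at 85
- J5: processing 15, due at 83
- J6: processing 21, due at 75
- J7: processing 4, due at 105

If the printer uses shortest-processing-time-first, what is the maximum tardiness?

14

SPT (increasing processing time): J2 J7 J4 J5 J1 J3 J6.
J2: 0→3, due 44, tardiness 0
J7: 3→7, due 105, tardiness 0
J4: 7→19, due 85, tardiness 0
J5: 19→34, due 83, tardiness 0
J1: 34→50, due 80, tardiness 0
J3: 50→68, due 84, tardiness 0
J6: 68→89, due 75, tardiness 14
Maximum = 14.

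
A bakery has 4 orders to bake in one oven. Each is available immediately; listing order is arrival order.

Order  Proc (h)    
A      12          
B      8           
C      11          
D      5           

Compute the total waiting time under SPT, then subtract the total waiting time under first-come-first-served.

SPT (increasing processing time): D B C A.
D: waits 0, runs 0→5
B: waits 5, runs 5→13
C: waits 13, runs 13→24
A: waits 24, runs 24→36
Sum = 0+5+13+24 = 42.
FIFO (arrival order): A B C D.
A: waits 0, runs 0→12
B: waits 12, runs 12→20
C: waits 20, runs 20→31
D: waits 31, runs 31→36
Sum = 0+12+20+31 = 63.
Difference = 42 − 63 = -21.

-21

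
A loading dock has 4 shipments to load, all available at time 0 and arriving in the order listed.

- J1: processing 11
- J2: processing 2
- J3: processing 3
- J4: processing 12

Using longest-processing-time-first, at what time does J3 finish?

LPT (decreasing processing time): J4 J1 J3 J2.
J4: 0→12
J1: 12→23
J3: 23→26

26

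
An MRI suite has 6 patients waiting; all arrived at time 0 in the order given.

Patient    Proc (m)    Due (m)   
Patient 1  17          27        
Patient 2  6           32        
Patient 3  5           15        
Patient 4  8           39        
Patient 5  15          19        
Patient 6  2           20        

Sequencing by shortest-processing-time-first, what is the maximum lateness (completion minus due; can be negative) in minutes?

SPT (increasing processing time): Patient 6 Patient 3 Patient 2 Patient 4 Patient 5 Patient 1.
Patient 6: 0→2, due 20, lateness -18
Patient 3: 2→7, due 15, lateness -8
Patient 2: 7→13, due 32, lateness -19
Patient 4: 13→21, due 39, lateness -18
Patient 5: 21→36, due 19, lateness 17
Patient 1: 36→53, due 27, lateness 26
Maximum = 26.

26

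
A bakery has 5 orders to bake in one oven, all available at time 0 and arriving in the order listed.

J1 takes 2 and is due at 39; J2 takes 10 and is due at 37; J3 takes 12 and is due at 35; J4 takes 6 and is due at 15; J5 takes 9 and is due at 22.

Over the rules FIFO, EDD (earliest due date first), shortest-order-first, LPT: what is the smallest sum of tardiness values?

FIFO (arrival order): J1 J2 J3 J4 J5.
J1: 0→2, due 39, tardiness 0
J2: 2→12, due 37, tardiness 0
J3: 12→24, due 35, tardiness 0
J4: 24→30, due 15, tardiness 15
J5: 30→39, due 22, tardiness 17
Sum = 0+0+0+15+17 = 32.
EDD (increasing due date): J4 J5 J3 J2 J1.
J4: 0→6, due 15, tardiness 0
J5: 6→15, due 22, tardiness 0
J3: 15→27, due 35, tardiness 0
J2: 27→37, due 37, tardiness 0
J1: 37→39, due 39, tardiness 0
Sum = 0+0+0+0+0 = 0.
SPT (increasing processing time): J1 J4 J5 J2 J3.
J1: 0→2, due 39, tardiness 0
J4: 2→8, due 15, tardiness 0
J5: 8→17, due 22, tardiness 0
J2: 17→27, due 37, tardiness 0
J3: 27→39, due 35, tardiness 4
Sum = 0+0+0+0+4 = 4.
LPT (decreasing processing time): J3 J2 J5 J4 J1.
J3: 0→12, due 35, tardiness 0
J2: 12→22, due 37, tardiness 0
J5: 22→31, due 22, tardiness 9
J4: 31→37, due 15, tardiness 22
J1: 37→39, due 39, tardiness 0
Sum = 0+0+9+22+0 = 31.
FIFO 32, EDD 0, SPT 4, LPT 31 → minimum 0.

0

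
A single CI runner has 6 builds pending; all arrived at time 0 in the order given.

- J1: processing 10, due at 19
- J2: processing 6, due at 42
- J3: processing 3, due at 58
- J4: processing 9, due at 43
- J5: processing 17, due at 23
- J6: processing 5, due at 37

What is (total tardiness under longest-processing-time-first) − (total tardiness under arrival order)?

-17

LPT (decreasing processing time): J5 J1 J4 J2 J6 J3.
J5: 0→17, due 23, tardiness 0
J1: 17→27, due 19, tardiness 8
J4: 27→36, due 43, tardiness 0
J2: 36→42, due 42, tardiness 0
J6: 42→47, due 37, tardiness 10
J3: 47→50, due 58, tardiness 0
Sum = 0+8+0+0+10+0 = 18.
FIFO (arrival order): J1 J2 J3 J4 J5 J6.
J1: 0→10, due 19, tardiness 0
J2: 10→16, due 42, tardiness 0
J3: 16→19, due 58, tardiness 0
J4: 19→28, due 43, tardiness 0
J5: 28→45, due 23, tardiness 22
J6: 45→50, due 37, tardiness 13
Sum = 0+0+0+0+22+13 = 35.
Difference = 18 − 35 = -17.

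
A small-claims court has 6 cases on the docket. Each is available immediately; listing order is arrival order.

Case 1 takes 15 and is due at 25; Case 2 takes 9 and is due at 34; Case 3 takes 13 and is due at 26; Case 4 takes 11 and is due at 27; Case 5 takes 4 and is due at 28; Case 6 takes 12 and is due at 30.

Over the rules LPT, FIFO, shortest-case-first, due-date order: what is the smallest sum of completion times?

LPT (decreasing processing time): Case 1 Case 3 Case 6 Case 4 Case 2 Case 5.
Case 1: 0→15
Case 3: 15→28
Case 6: 28→40
Case 4: 40→51
Case 2: 51→60
Case 5: 60→64
Sum = 15+28+40+51+60+64 = 258.
FIFO (arrival order): Case 1 Case 2 Case 3 Case 4 Case 5 Case 6.
Case 1: 0→15
Case 2: 15→24
Case 3: 24→37
Case 4: 37→48
Case 5: 48→52
Case 6: 52→64
Sum = 15+24+37+48+52+64 = 240.
SPT (increasing processing time): Case 5 Case 2 Case 4 Case 6 Case 3 Case 1.
Case 5: 0→4
Case 2: 4→13
Case 4: 13→24
Case 6: 24→36
Case 3: 36→49
Case 1: 49→64
Sum = 4+13+24+36+49+64 = 190.
EDD (increasing due date): Case 1 Case 3 Case 4 Case 5 Case 6 Case 2.
Case 1: 0→15
Case 3: 15→28
Case 4: 28→39
Case 5: 39→43
Case 6: 43→55
Case 2: 55→64
Sum = 15+28+39+43+55+64 = 244.
LPT 258, FIFO 240, SPT 190, EDD 244 → minimum 190.

190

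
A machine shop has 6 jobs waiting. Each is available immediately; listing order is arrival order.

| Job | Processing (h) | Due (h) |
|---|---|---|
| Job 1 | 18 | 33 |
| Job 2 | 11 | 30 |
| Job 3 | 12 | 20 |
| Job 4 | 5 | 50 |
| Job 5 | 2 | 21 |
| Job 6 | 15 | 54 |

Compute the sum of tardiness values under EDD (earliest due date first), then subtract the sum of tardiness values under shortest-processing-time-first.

-21

EDD (increasing due date): Job 3 Job 5 Job 2 Job 1 Job 4 Job 6.
Job 3: 0→12, due 20, tardiness 0
Job 5: 12→14, due 21, tardiness 0
Job 2: 14→25, due 30, tardiness 0
Job 1: 25→43, due 33, tardiness 10
Job 4: 43→48, due 50, tardiness 0
Job 6: 48→63, due 54, tardiness 9
Sum = 0+0+0+10+0+9 = 19.
SPT (increasing processing time): Job 5 Job 4 Job 2 Job 3 Job 6 Job 1.
Job 5: 0→2, due 21, tardiness 0
Job 4: 2→7, due 50, tardiness 0
Job 2: 7→18, due 30, tardiness 0
Job 3: 18→30, due 20, tardiness 10
Job 6: 30→45, due 54, tardiness 0
Job 1: 45→63, due 33, tardiness 30
Sum = 0+0+0+10+0+30 = 40.
Difference = 19 − 40 = -21.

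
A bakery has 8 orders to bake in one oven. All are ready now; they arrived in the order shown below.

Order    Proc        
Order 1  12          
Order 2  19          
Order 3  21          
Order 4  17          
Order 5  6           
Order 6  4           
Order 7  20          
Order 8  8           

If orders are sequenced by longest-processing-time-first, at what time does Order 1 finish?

89

LPT (decreasing processing time): Order 3 Order 7 Order 2 Order 4 Order 1 Order 8 Order 5 Order 6.
Order 3: 0→21
Order 7: 21→41
Order 2: 41→60
Order 4: 60→77
Order 1: 77→89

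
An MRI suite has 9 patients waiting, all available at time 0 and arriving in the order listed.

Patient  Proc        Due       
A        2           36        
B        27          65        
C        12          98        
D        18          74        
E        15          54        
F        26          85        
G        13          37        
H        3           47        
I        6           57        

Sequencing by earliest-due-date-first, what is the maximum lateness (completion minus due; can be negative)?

25

EDD (increasing due date): A G H E I B D F C.
A: 0→2, due 36, lateness -34
G: 2→15, due 37, lateness -22
H: 15→18, due 47, lateness -29
E: 18→33, due 54, lateness -21
I: 33→39, due 57, lateness -18
B: 39→66, due 65, lateness 1
D: 66→84, due 74, lateness 10
F: 84→110, due 85, lateness 25
C: 110→122, due 98, lateness 24
Maximum = 25.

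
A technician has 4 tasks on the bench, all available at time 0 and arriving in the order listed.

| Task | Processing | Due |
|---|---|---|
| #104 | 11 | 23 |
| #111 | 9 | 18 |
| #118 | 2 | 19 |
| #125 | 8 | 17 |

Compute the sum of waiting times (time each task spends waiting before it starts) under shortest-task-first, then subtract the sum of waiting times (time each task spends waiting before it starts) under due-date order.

SPT (increasing processing time): #118 #125 #111 #104.
#118: waits 0, runs 0→2
#125: waits 2, runs 2→10
#111: waits 10, runs 10→19
#104: waits 19, runs 19→30
Sum = 0+2+10+19 = 31.
EDD (increasing due date): #125 #111 #118 #104.
#125: waits 0, runs 0→8
#111: waits 8, runs 8→17
#118: waits 17, runs 17→19
#104: waits 19, runs 19→30
Sum = 0+8+17+19 = 44.
Difference = 31 − 44 = -13.

-13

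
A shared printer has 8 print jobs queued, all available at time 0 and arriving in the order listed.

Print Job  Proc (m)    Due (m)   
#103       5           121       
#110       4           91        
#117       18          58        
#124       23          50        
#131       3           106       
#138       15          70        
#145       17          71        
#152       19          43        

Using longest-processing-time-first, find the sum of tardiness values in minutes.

LPT (decreasing processing time): #124 #152 #117 #145 #138 #103 #110 #131.
#124: 0→23, due 50, tardiness 0
#152: 23→42, due 43, tardiness 0
#117: 42→60, due 58, tardiness 2
#145: 60→77, due 71, tardiness 6
#138: 77→92, due 70, tardiness 22
#103: 92→97, due 121, tardiness 0
#110: 97→101, due 91, tardiness 10
#131: 101→104, due 106, tardiness 0
Sum = 0+0+2+6+22+0+10+0 = 40.

40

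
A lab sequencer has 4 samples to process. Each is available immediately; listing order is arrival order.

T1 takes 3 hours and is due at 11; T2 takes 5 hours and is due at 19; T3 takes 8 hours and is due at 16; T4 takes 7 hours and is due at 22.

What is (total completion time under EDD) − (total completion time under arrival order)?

EDD (increasing due date): T1 T3 T2 T4.
T1: 0→3
T3: 3→11
T2: 11→16
T4: 16→23
Sum = 3+11+16+23 = 53.
FIFO (arrival order): T1 T2 T3 T4.
T1: 0→3
T2: 3→8
T3: 8→16
T4: 16→23
Sum = 3+8+16+23 = 50.
Difference = 53 − 50 = 3.

3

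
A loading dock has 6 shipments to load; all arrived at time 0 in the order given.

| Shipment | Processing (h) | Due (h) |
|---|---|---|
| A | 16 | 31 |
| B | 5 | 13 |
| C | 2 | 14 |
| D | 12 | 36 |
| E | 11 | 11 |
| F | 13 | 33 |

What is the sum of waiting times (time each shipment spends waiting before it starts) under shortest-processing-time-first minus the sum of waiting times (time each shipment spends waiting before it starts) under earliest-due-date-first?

SPT (increasing processing time): C B E D F A.
C: waits 0, runs 0→2
B: waits 2, runs 2→7
E: waits 7, runs 7→18
D: waits 18, runs 18→30
F: waits 30, runs 30→43
A: waits 43, runs 43→59
Sum = 0+2+7+18+30+43 = 100.
EDD (increasing due date): E B C A F D.
E: waits 0, runs 0→11
B: waits 11, runs 11→16
C: waits 16, runs 16→18
A: waits 18, runs 18→34
F: waits 34, runs 34→47
D: waits 47, runs 47→59
Sum = 0+11+16+18+34+47 = 126.
Difference = 100 − 126 = -26.

-26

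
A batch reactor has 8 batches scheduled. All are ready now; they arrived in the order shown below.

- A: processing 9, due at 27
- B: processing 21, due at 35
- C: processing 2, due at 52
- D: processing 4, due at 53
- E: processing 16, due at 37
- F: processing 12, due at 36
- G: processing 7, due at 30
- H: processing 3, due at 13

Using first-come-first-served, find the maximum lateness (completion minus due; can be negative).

FIFO (arrival order): A B C D E F G H.
A: 0→9, due 27, lateness -18
B: 9→30, due 35, lateness -5
C: 30→32, due 52, lateness -20
D: 32→36, due 53, lateness -17
E: 36→52, due 37, lateness 15
F: 52→64, due 36, lateness 28
G: 64→71, due 30, lateness 41
H: 71→74, due 13, lateness 61
Maximum = 61.

61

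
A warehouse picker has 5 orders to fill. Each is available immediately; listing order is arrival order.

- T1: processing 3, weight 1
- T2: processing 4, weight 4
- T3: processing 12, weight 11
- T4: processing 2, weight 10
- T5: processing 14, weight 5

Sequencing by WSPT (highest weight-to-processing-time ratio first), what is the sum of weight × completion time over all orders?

WSPT (decreasing weight/processing-time ratio): T4 T2 T3 T5 T1.
T4: finishes 2, weight 10, w·C = 20
T2: finishes 6, weight 4, w·C = 24
T3: finishes 18, weight 11, w·C = 198
T5: finishes 32, weight 5, w·C = 160
T1: finishes 35, weight 1, w·C = 35
Sum = 20+24+198+160+35 = 437.

437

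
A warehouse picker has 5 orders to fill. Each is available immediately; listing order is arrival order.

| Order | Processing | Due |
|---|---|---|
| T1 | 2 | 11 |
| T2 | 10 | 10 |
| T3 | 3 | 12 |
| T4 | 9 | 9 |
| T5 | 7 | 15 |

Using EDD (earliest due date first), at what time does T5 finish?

EDD (increasing due date): T4 T2 T1 T3 T5.
T4: 0→9
T2: 9→19
T1: 19→21
T3: 21→24
T5: 24→31

31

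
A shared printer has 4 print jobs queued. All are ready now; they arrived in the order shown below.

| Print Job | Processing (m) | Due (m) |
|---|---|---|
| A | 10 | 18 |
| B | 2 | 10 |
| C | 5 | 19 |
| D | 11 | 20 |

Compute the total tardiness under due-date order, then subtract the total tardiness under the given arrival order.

-2

EDD (increasing due date): B A C D.
B: 0→2, due 10, tardiness 0
A: 2→12, due 18, tardiness 0
C: 12→17, due 19, tardiness 0
D: 17→28, due 20, tardiness 8
Sum = 0+0+0+8 = 8.
FIFO (arrival order): A B C D.
A: 0→10, due 18, tardiness 0
B: 10→12, due 10, tardiness 2
C: 12→17, due 19, tardiness 0
D: 17→28, due 20, tardiness 8
Sum = 0+2+0+8 = 10.
Difference = 8 − 10 = -2.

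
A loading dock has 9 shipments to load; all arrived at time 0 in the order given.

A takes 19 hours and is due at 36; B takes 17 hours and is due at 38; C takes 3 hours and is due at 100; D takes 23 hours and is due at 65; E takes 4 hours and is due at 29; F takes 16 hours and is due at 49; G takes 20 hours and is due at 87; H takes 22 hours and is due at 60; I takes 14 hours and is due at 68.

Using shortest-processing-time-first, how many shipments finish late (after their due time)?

SPT (increasing processing time): C E I F B A G H D.
C: 0→3, due 100, tardiness 0
E: 3→7, due 29, tardiness 0
I: 7→21, due 68, tardiness 0
F: 21→37, due 49, tardiness 0
B: 37→54, due 38, tardiness 16
A: 54→73, due 36, tardiness 37
G: 73→93, due 87, tardiness 6
H: 93→115, due 60, tardiness 55
D: 115→138, due 65, tardiness 73
Late shipments: 5.

5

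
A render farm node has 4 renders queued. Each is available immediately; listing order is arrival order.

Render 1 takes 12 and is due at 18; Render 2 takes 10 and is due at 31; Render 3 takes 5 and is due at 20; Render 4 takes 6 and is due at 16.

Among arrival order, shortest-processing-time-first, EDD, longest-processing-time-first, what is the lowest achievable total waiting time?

37

FIFO (arrival order): Render 1 Render 2 Render 3 Render 4.
Render 1: waits 0, runs 0→12
Render 2: waits 12, runs 12→22
Render 3: waits 22, runs 22→27
Render 4: waits 27, runs 27→33
Sum = 0+12+22+27 = 61.
SPT (increasing processing time): Render 3 Render 4 Render 2 Render 1.
Render 3: waits 0, runs 0→5
Render 4: waits 5, runs 5→11
Render 2: waits 11, runs 11→21
Render 1: waits 21, runs 21→33
Sum = 0+5+11+21 = 37.
EDD (increasing due date): Render 4 Render 1 Render 3 Render 2.
Render 4: waits 0, runs 0→6
Render 1: waits 6, runs 6→18
Render 3: waits 18, runs 18→23
Render 2: waits 23, runs 23→33
Sum = 0+6+18+23 = 47.
LPT (decreasing processing time): Render 1 Render 2 Render 4 Render 3.
Render 1: waits 0, runs 0→12
Render 2: waits 12, runs 12→22
Render 4: waits 22, runs 22→28
Render 3: waits 28, runs 28→33
Sum = 0+12+22+28 = 62.
FIFO 61, SPT 37, EDD 47, LPT 62 → minimum 37.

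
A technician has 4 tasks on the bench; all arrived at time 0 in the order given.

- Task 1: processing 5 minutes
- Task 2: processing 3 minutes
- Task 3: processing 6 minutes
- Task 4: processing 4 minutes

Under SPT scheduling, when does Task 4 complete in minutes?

7

SPT (increasing processing time): Task 2 Task 4 Task 1 Task 3.
Task 2: 0→3
Task 4: 3→7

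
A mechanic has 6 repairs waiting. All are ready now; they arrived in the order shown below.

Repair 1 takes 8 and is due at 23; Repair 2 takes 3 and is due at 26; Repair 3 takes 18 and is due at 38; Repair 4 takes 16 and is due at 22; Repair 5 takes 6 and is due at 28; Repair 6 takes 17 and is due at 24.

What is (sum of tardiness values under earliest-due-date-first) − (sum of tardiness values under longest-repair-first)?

EDD (increasing due date): Repair 4 Repair 1 Repair 6 Repair 2 Repair 5 Repair 3.
Repair 4: 0→16, due 22, tardiness 0
Repair 1: 16→24, due 23, tardiness 1
Repair 6: 24→41, due 24, tardiness 17
Repair 2: 41→44, due 26, tardiness 18
Repair 5: 44→50, due 28, tardiness 22
Repair 3: 50→68, due 38, tardiness 30
Sum = 0+1+17+18+22+30 = 88.
LPT (decreasing processing time): Repair 3 Repair 6 Repair 4 Repair 1 Repair 5 Repair 2.
Repair 3: 0→18, due 38, tardiness 0
Repair 6: 18→35, due 24, tardiness 11
Repair 4: 35→51, due 22, tardiness 29
Repair 1: 51→59, due 23, tardiness 36
Repair 5: 59→65, due 28, tardiness 37
Repair 2: 65→68, due 26, tardiness 42
Sum = 0+11+29+36+37+42 = 155.
Difference = 88 − 155 = -67.

-67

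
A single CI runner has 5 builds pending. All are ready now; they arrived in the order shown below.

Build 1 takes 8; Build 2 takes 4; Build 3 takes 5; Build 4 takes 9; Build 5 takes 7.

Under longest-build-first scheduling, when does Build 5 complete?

24

LPT (decreasing processing time): Build 4 Build 1 Build 5 Build 3 Build 2.
Build 4: 0→9
Build 1: 9→17
Build 5: 17→24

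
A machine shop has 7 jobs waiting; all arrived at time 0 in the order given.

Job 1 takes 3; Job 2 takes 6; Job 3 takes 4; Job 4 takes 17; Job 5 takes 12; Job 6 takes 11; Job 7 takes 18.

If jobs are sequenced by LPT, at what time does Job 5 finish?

47

LPT (decreasing processing time): Job 7 Job 4 Job 5 Job 6 Job 2 Job 3 Job 1.
Job 7: 0→18
Job 4: 18→35
Job 5: 35→47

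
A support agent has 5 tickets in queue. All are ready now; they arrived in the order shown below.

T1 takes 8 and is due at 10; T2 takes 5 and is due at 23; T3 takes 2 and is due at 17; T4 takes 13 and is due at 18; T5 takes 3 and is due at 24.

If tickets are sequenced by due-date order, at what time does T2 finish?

EDD (increasing due date): T1 T3 T4 T2 T5.
T1: 0→8
T3: 8→10
T4: 10→23
T2: 23→28

28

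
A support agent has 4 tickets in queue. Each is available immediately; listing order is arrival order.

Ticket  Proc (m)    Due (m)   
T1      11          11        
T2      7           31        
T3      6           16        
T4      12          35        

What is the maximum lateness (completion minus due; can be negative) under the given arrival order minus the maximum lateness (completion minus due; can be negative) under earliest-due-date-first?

7

FIFO (arrival order): T1 T2 T3 T4.
T1: 0→11, due 11, lateness 0
T2: 11→18, due 31, lateness -13
T3: 18→24, due 16, lateness 8
T4: 24→36, due 35, lateness 1
Maximum = 8.
EDD (increasing due date): T1 T3 T2 T4.
T1: 0→11, due 11, lateness 0
T3: 11→17, due 16, lateness 1
T2: 17→24, due 31, lateness -7
T4: 24→36, due 35, lateness 1
Maximum = 1.
Difference = 8 − 1 = 7.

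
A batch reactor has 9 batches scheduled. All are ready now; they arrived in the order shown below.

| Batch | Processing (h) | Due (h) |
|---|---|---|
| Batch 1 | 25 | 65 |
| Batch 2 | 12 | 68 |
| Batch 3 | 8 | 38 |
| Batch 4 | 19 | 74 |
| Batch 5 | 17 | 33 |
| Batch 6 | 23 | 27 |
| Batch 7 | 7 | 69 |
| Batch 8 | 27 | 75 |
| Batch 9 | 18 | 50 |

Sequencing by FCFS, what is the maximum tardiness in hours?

106

FIFO (arrival order): Batch 1 Batch 2 Batch 3 Batch 4 Batch 5 Batch 6 Batch 7 Batch 8 Batch 9.
Batch 1: 0→25, due 65, tardiness 0
Batch 2: 25→37, due 68, tardiness 0
Batch 3: 37→45, due 38, tardiness 7
Batch 4: 45→64, due 74, tardiness 0
Batch 5: 64→81, due 33, tardiness 48
Batch 6: 81→104, due 27, tardiness 77
Batch 7: 104→111, due 69, tardiness 42
Batch 8: 111→138, due 75, tardiness 63
Batch 9: 138→156, due 50, tardiness 106
Maximum = 106.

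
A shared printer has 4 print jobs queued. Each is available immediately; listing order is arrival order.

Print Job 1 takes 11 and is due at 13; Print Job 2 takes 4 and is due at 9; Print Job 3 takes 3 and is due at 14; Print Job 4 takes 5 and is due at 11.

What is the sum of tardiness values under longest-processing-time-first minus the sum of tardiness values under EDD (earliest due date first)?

LPT (decreasing processing time): Print Job 1 Print Job 4 Print Job 2 Print Job 3.
Print Job 1: 0→11, due 13, tardiness 0
Print Job 4: 11→16, due 11, tardiness 5
Print Job 2: 16→20, due 9, tardiness 11
Print Job 3: 20→23, due 14, tardiness 9
Sum = 0+5+11+9 = 25.
EDD (increasing due date): Print Job 2 Print Job 4 Print Job 1 Print Job 3.
Print Job 2: 0→4, due 9, tardiness 0
Print Job 4: 4→9, due 11, tardiness 0
Print Job 1: 9→20, due 13, tardiness 7
Print Job 3: 20→23, due 14, tardiness 9
Sum = 0+0+7+9 = 16.
Difference = 25 − 16 = 9.

9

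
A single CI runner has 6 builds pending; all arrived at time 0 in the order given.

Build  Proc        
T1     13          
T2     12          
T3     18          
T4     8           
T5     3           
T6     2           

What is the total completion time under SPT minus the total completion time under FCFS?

-103

SPT (increasing processing time): T6 T5 T4 T2 T1 T3.
T6: 0→2
T5: 2→5
T4: 5→13
T2: 13→25
T1: 25→38
T3: 38→56
Sum = 2+5+13+25+38+56 = 139.
FIFO (arrival order): T1 T2 T3 T4 T5 T6.
T1: 0→13
T2: 13→25
T3: 25→43
T4: 43→51
T5: 51→54
T6: 54→56
Sum = 13+25+43+51+54+56 = 242.
Difference = 139 − 242 = -103.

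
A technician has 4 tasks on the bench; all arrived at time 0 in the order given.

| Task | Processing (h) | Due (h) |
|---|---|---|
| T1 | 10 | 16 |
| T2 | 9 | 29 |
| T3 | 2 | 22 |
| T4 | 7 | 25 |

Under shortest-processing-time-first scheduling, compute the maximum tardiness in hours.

12

SPT (increasing processing time): T3 T4 T2 T1.
T3: 0→2, due 22, tardiness 0
T4: 2→9, due 25, tardiness 0
T2: 9→18, due 29, tardiness 0
T1: 18→28, due 16, tardiness 12
Maximum = 12.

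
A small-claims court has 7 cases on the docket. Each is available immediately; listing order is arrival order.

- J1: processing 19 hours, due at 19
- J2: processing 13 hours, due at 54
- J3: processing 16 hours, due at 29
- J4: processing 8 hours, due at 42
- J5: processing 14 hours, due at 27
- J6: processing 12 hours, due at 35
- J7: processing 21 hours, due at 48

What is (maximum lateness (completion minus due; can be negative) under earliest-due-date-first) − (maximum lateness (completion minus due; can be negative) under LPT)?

-12

EDD (increasing due date): J1 J5 J3 J6 J4 J7 J2.
J1: 0→19, due 19, lateness 0
J5: 19→33, due 27, lateness 6
J3: 33→49, due 29, lateness 20
J6: 49→61, due 35, lateness 26
J4: 61→69, due 42, lateness 27
J7: 69→90, due 48, lateness 42
J2: 90→103, due 54, lateness 49
Maximum = 49.
LPT (decreasing processing time): J7 J1 J3 J5 J2 J6 J4.
J7: 0→21, due 48, lateness -27
J1: 21→40, due 19, lateness 21
J3: 40→56, due 29, lateness 27
J5: 56→70, due 27, lateness 43
J2: 70→83, due 54, lateness 29
J6: 83→95, due 35, lateness 60
J4: 95→103, due 42, lateness 61
Maximum = 61.
Difference = 49 − 61 = -12.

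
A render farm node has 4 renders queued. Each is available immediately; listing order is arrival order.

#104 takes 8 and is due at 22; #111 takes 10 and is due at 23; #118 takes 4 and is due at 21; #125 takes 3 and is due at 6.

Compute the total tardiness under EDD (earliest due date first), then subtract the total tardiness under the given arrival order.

EDD (increasing due date): #125 #118 #104 #111.
#125: 0→3, due 6, tardiness 0
#118: 3→7, due 21, tardiness 0
#104: 7→15, due 22, tardiness 0
#111: 15→25, due 23, tardiness 2
Sum = 0+0+0+2 = 2.
FIFO (arrival order): #104 #111 #118 #125.
#104: 0→8, due 22, tardiness 0
#111: 8→18, due 23, tardiness 0
#118: 18→22, due 21, tardiness 1
#125: 22→25, due 6, tardiness 19
Sum = 0+0+1+19 = 20.
Difference = 2 − 20 = -18.

-18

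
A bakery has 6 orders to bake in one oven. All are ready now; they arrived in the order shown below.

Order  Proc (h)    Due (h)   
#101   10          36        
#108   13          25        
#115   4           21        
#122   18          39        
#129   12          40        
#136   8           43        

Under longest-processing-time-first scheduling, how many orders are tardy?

5

LPT (decreasing processing time): #122 #108 #129 #101 #136 #115.
#122: 0→18, due 39, tardiness 0
#108: 18→31, due 25, tardiness 6
#129: 31→43, due 40, tardiness 3
#101: 43→53, due 36, tardiness 17
#136: 53→61, due 43, tardiness 18
#115: 61→65, due 21, tardiness 44
Late orders: 5.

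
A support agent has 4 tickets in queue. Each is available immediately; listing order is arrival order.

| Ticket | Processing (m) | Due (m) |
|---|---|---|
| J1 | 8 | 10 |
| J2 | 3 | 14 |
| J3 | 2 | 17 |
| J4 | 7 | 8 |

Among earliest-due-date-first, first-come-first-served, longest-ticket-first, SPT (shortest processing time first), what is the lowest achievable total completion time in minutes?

EDD (increasing due date): J4 J1 J2 J3.
J4: 0→7
J1: 7→15
J2: 15→18
J3: 18→20
Sum = 7+15+18+20 = 60.
FIFO (arrival order): J1 J2 J3 J4.
J1: 0→8
J2: 8→11
J3: 11→13
J4: 13→20
Sum = 8+11+13+20 = 52.
LPT (decreasing processing time): J1 J4 J2 J3.
J1: 0→8
J4: 8→15
J2: 15→18
J3: 18→20
Sum = 8+15+18+20 = 61.
SPT (increasing processing time): J3 J2 J4 J1.
J3: 0→2
J2: 2→5
J4: 5→12
J1: 12→20
Sum = 2+5+12+20 = 39.
EDD 60, FIFO 52, LPT 61, SPT 39 → minimum 39.

39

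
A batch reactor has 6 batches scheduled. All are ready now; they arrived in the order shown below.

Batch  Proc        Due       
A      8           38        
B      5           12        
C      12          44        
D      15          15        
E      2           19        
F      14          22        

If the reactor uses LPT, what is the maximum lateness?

42

LPT (decreasing processing time): D F C A B E.
D: 0→15, due 15, lateness 0
F: 15→29, due 22, lateness 7
C: 29→41, due 44, lateness -3
A: 41→49, due 38, lateness 11
B: 49→54, due 12, lateness 42
E: 54→56, due 19, lateness 37
Maximum = 42.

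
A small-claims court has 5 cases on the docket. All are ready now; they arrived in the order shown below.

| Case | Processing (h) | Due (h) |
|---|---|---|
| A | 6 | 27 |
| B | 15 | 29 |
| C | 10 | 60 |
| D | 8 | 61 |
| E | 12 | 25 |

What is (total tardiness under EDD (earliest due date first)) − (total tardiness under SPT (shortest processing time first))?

EDD (increasing due date): E A B C D.
E: 0→12, due 25, tardiness 0
A: 12→18, due 27, tardiness 0
B: 18→33, due 29, tardiness 4
C: 33→43, due 60, tardiness 0
D: 43→51, due 61, tardiness 0
Sum = 0+0+4+0+0 = 4.
SPT (increasing processing time): A D C E B.
A: 0→6, due 27, tardiness 0
D: 6→14, due 61, tardiness 0
C: 14→24, due 60, tardiness 0
E: 24→36, due 25, tardiness 11
B: 36→51, due 29, tardiness 22
Sum = 0+0+0+11+22 = 33.
Difference = 4 − 33 = -29.

-29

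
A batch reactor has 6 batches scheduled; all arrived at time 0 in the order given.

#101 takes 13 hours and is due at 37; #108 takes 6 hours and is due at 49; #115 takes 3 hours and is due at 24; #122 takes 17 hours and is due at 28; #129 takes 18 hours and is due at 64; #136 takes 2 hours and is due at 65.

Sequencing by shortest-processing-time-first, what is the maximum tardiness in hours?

13

SPT (increasing processing time): #136 #115 #108 #101 #122 #129.
#136: 0→2, due 65, tardiness 0
#115: 2→5, due 24, tardiness 0
#108: 5→11, due 49, tardiness 0
#101: 11→24, due 37, tardiness 0
#122: 24→41, due 28, tardiness 13
#129: 41→59, due 64, tardiness 0
Maximum = 13.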